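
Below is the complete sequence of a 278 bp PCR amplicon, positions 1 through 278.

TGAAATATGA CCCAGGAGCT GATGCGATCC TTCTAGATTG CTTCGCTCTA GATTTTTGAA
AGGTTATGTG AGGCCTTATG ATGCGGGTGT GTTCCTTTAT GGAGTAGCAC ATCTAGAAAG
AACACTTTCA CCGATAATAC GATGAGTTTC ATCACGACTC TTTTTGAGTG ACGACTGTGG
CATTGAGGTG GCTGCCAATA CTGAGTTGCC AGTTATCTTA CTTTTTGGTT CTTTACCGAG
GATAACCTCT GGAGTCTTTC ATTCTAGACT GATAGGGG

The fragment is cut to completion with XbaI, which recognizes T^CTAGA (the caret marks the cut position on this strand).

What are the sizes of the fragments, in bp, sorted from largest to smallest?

151, 65, 32, 15, 15 bp

XbaI sites (TCTAGA) start at positions 32, 47, 112, 263.
XbaI cuts after the first base of each site, so after positions 32, 47, 112, 263.
Linear molecule, 4 cuts → 5 fragments:
  1–32 → 32 bp
  33–47 → 15 bp
  48–112 → 65 bp
  113–263 → 151 bp
  264–278 → 15 bp
Sorted largest to smallest: 151, 65, 32, 15, 15 bp.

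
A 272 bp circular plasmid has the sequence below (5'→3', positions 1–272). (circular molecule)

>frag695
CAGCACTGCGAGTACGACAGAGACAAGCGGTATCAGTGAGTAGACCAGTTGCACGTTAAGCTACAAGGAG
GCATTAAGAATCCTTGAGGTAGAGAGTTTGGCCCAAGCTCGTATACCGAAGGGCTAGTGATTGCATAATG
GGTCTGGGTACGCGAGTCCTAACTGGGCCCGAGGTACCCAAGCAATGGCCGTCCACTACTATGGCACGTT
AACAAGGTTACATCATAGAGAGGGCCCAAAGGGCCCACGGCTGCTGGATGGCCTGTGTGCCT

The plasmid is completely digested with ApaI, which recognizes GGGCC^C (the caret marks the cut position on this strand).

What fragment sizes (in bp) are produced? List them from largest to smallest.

196, 67, 9 bp

ApaI sites (GGGCCC) start at positions 165, 232, 241.
ApaI cuts after base 5 of each site (before the last base), so after positions 169, 236, 245.
Circular molecule, 3 cuts → 3 fragments:
  170–236 → 67 bp
  237–245 → 9 bp
  246–272 then 1–169 → 27 + 169 = 196 bp
Sorted largest to smallest: 196, 67, 9 bp.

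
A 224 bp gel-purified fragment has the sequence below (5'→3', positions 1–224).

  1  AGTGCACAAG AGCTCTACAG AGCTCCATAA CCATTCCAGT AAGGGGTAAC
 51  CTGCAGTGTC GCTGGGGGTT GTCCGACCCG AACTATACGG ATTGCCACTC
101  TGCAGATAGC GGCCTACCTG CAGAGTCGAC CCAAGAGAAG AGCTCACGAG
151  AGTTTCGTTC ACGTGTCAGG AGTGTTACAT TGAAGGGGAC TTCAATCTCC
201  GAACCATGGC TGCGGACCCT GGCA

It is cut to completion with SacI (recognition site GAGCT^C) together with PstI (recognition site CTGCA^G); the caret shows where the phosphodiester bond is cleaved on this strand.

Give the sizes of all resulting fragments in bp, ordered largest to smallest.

80, 49, 31, 22, 18, 14, 10 bp

SacI sites (GAGCTC) start at positions 10, 20, 140.
SacI cuts after base 5 of each site (before the last base), so after positions 14, 24, 144.
PstI sites (CTGCAG) start at positions 51, 100, 118.
PstI cuts after base 5 of each site (before the last base), so after positions 55, 104, 122.
Combined cut positions: 14, 24, 55, 104, 122, 144.
Linear molecule, 6 cuts → 7 fragments:
  1–14 → 14 bp
  15–24 → 10 bp
  25–55 → 31 bp
  56–104 → 49 bp
  105–122 → 18 bp
  123–144 → 22 bp
  145–224 → 80 bp
Sorted largest to smallest: 80, 49, 31, 22, 18, 14, 10 bp.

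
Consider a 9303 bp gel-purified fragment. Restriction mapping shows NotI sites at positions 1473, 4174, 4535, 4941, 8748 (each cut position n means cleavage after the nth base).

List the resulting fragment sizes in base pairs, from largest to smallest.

3807, 2701, 1473, 555, 406, 361 bp

Linear molecule, 5 cuts → 6 fragments:
  1473 − 0 = 1473 bp
  4174 − 1473 = 2701 bp
  4535 − 4174 = 361 bp
  4941 − 4535 = 406 bp
  8748 − 4941 = 3807 bp
  9303 − 8748 = 555 bp
Sorted largest to smallest: 3807, 2701, 1473, 555, 406, 361 bp.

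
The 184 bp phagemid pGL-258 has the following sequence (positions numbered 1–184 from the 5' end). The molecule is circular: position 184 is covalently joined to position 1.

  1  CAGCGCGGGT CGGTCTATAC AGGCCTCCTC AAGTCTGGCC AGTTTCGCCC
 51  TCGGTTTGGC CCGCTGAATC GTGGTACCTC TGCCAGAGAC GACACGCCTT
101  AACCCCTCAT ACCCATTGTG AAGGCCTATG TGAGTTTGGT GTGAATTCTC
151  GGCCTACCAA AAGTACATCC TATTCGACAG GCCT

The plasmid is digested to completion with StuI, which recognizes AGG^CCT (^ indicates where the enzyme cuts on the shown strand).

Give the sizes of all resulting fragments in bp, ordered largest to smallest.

101, 57, 26 bp

StuI sites (AGGCCT) start at positions 21, 122, 179.
StuI cuts after base 3 of each site, so after positions 23, 124, 181.
Circular molecule, 3 cuts → 3 fragments:
  24–124 → 101 bp
  125–181 → 57 bp
  182–184 then 1–23 → 3 + 23 = 26 bp
Sorted largest to smallest: 101, 57, 26 bp.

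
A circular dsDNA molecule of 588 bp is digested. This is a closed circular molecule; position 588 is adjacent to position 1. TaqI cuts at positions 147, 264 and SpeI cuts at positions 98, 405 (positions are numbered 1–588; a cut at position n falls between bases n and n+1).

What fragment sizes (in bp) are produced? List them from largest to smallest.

Combined cut positions (sorted): 98, 147, 264, 405.
Circular molecule, 4 cuts → 4 fragments:
  147 − 98 = 49 bp
  264 − 147 = 117 bp
  405 − 264 = 141 bp
  wrap: 588 − 405 + 98 = 281 bp
Sorted largest to smallest: 281, 141, 117, 49 bp.

281, 141, 117, 49 bp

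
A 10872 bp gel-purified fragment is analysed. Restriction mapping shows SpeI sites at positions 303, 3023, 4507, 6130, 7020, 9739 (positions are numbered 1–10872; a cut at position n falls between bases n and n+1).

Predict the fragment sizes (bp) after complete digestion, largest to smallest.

2720, 2719, 1623, 1484, 1133, 890, 303 bp

Linear molecule, 6 cuts → 7 fragments:
  303 − 0 = 303 bp
  3023 − 303 = 2720 bp
  4507 − 3023 = 1484 bp
  6130 − 4507 = 1623 bp
  7020 − 6130 = 890 bp
  9739 − 7020 = 2719 bp
  10872 − 9739 = 1133 bp
Sorted largest to smallest: 2720, 2719, 1623, 1484, 1133, 890, 303 bp.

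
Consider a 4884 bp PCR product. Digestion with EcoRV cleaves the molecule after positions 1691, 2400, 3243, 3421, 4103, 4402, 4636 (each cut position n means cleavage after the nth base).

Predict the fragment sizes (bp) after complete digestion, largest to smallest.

Linear molecule, 7 cuts → 8 fragments:
  1691 − 0 = 1691 bp
  2400 − 1691 = 709 bp
  3243 − 2400 = 843 bp
  3421 − 3243 = 178 bp
  4103 − 3421 = 682 bp
  4402 − 4103 = 299 bp
  4636 − 4402 = 234 bp
  4884 − 4636 = 248 bp
Sorted largest to smallest: 1691, 843, 709, 682, 299, 248, 234, 178 bp.

1691, 843, 709, 682, 299, 248, 234, 178 bp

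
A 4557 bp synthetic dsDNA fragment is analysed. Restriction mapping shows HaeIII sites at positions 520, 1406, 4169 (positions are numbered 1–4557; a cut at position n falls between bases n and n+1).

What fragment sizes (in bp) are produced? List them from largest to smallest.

Linear molecule, 3 cuts → 4 fragments:
  520 − 0 = 520 bp
  1406 − 520 = 886 bp
  4169 − 1406 = 2763 bp
  4557 − 4169 = 388 bp
Sorted largest to smallest: 2763, 886, 520, 388 bp.

2763, 886, 520, 388 bp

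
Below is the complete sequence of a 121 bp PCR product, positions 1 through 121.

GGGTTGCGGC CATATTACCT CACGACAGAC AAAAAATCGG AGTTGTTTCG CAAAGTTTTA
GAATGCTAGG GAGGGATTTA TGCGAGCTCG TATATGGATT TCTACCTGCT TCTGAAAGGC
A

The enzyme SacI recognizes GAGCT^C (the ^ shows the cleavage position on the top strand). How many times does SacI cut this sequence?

GAGCTC occurs starting at position 84.
SacI cuts at 1 site.

1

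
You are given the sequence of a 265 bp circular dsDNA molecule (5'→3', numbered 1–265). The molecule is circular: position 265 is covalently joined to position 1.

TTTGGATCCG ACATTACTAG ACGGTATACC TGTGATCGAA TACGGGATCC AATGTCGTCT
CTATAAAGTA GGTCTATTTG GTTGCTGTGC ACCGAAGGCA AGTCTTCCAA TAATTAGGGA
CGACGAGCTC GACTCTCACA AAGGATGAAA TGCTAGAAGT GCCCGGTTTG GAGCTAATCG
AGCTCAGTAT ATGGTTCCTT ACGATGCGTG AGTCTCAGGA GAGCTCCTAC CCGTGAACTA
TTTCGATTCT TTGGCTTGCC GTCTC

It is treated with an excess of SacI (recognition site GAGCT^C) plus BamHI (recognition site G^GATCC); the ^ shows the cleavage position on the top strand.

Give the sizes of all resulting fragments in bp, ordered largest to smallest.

84, 55, 44, 41, 41 bp

SacI sites (GAGCTC) start at positions 125, 180, 221.
SacI cuts after base 5 of each site (before the last base), so after positions 129, 184, 225.
BamHI sites (GGATCC) start at positions 4, 45.
BamHI cuts after the first base of each site, so after positions 4, 45.
Combined cut positions: 4, 45, 129, 184, 225.
Circular molecule, 5 cuts → 5 fragments:
  5–45 → 41 bp
  46–129 → 84 bp
  130–184 → 55 bp
  185–225 → 41 bp
  226–265 then 1–4 → 40 + 4 = 44 bp
Sorted largest to smallest: 84, 55, 44, 41, 41 bp.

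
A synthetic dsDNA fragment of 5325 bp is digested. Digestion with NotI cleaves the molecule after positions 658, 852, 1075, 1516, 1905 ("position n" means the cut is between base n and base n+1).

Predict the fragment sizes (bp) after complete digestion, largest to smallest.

Linear molecule, 5 cuts → 6 fragments:
  658 − 0 = 658 bp
  852 − 658 = 194 bp
  1075 − 852 = 223 bp
  1516 − 1075 = 441 bp
  1905 − 1516 = 389 bp
  5325 − 1905 = 3420 bp
Sorted largest to smallest: 3420, 658, 441, 389, 223, 194 bp.

3420, 658, 441, 389, 223, 194 bp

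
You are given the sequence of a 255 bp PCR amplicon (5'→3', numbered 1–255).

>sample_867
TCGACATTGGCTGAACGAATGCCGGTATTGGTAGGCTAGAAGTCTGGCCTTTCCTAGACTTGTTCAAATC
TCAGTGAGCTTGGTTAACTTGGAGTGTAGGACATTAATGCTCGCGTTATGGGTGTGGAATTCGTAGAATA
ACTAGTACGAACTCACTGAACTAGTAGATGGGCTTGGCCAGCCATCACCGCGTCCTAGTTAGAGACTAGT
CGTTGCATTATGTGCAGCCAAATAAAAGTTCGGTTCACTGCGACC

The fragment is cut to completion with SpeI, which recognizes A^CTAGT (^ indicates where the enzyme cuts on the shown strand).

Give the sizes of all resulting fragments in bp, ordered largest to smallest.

141, 50, 45, 19 bp

SpeI sites (ACTAGT) start at positions 141, 160, 205.
SpeI cuts after the first base of each site, so after positions 141, 160, 205.
Linear molecule, 3 cuts → 4 fragments:
  1–141 → 141 bp
  142–160 → 19 bp
  161–205 → 45 bp
  206–255 → 50 bp
Sorted largest to smallest: 141, 50, 45, 19 bp.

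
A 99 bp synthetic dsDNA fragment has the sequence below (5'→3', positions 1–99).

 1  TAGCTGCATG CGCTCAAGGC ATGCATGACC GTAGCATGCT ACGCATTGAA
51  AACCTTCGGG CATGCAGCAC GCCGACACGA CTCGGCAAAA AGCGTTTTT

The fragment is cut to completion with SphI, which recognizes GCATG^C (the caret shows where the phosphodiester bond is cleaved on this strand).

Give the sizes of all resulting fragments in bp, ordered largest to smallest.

SphI sites (GCATGC) start at positions 6, 19, 34, 60.
SphI cuts after base 5 of each site (before the last base), so after positions 10, 23, 38, 64.
Linear molecule, 4 cuts → 5 fragments:
  1–10 → 10 bp
  11–23 → 13 bp
  24–38 → 15 bp
  39–64 → 26 bp
  65–99 → 35 bp
Sorted largest to smallest: 35, 26, 15, 13, 10 bp.

35, 26, 15, 13, 10 bp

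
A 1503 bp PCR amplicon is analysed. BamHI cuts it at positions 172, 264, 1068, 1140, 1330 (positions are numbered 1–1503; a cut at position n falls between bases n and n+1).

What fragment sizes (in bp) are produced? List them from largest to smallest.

Linear molecule, 5 cuts → 6 fragments:
  172 − 0 = 172 bp
  264 − 172 = 92 bp
  1068 − 264 = 804 bp
  1140 − 1068 = 72 bp
  1330 − 1140 = 190 bp
  1503 − 1330 = 173 bp
Sorted largest to smallest: 804, 190, 173, 172, 92, 72 bp.

804, 190, 173, 172, 92, 72 bp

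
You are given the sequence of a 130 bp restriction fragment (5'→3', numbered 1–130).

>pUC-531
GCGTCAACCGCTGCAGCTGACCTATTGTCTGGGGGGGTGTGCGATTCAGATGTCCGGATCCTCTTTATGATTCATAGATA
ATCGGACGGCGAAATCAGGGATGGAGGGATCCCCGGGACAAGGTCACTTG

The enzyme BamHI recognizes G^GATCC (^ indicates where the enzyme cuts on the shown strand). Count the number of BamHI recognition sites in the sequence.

GGATCC occurs starting at positions 56, 107.
BamHI cuts at 2 sites.

2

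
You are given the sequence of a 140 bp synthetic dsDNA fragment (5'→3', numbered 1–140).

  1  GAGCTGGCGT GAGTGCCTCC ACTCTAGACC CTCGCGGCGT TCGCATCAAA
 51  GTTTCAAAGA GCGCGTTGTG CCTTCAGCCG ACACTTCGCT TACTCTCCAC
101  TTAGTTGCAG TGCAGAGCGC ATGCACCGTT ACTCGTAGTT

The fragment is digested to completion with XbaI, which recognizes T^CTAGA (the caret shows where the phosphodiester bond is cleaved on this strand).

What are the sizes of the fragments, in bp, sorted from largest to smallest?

The XbaI site (TCTAGA) starts at position 23.
XbaI cuts after the first base of each site, so after position 23.
Linear molecule, 1 cut → 2 fragments:
  1–23 → 23 bp
  24–140 → 117 bp
Sorted largest to smallest: 117, 23 bp.

117, 23 bp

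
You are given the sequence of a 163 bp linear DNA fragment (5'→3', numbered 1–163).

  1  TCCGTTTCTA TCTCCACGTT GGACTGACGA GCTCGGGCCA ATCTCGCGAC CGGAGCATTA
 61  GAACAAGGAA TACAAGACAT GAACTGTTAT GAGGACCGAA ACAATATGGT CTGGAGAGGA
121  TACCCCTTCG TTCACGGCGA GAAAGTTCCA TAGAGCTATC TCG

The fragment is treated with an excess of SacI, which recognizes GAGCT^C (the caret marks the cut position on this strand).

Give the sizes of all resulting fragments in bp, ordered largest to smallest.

The SacI site (GAGCTC) starts at position 29.
SacI cuts after base 5 of each site (before the last base), so after position 33.
Linear molecule, 1 cut → 2 fragments:
  1–33 → 33 bp
  34–163 → 130 bp
Sorted largest to smallest: 130, 33 bp.

130, 33 bp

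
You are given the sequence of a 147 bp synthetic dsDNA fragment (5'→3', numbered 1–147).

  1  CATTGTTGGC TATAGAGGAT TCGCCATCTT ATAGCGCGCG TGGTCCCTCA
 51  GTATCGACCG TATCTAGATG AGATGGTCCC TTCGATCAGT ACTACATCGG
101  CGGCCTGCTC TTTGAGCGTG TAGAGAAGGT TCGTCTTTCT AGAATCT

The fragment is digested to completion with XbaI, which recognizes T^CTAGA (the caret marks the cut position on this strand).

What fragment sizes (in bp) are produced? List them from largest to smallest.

XbaI sites (TCTAGA) start at positions 63, 138.
XbaI cuts after the first base of each site, so after positions 63, 138.
Linear molecule, 2 cuts → 3 fragments:
  1–63 → 63 bp
  64–138 → 75 bp
  139–147 → 9 bp
Sorted largest to smallest: 75, 63, 9 bp.

75, 63, 9 bp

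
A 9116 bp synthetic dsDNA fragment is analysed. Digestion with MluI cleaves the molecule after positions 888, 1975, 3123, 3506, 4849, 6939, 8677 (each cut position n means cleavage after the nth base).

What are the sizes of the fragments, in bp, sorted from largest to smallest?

Linear molecule, 7 cuts → 8 fragments:
  888 − 0 = 888 bp
  1975 − 888 = 1087 bp
  3123 − 1975 = 1148 bp
  3506 − 3123 = 383 bp
  4849 − 3506 = 1343 bp
  6939 − 4849 = 2090 bp
  8677 − 6939 = 1738 bp
  9116 − 8677 = 439 bp
Sorted largest to smallest: 2090, 1738, 1343, 1148, 1087, 888, 439, 383 bp.

2090, 1738, 1343, 1148, 1087, 888, 439, 383 bp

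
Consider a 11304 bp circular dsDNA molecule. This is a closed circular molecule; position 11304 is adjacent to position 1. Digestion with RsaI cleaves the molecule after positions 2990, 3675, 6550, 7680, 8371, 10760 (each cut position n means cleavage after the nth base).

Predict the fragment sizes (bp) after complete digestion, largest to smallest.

Circular molecule, 6 cuts → 6 fragments:
  3675 − 2990 = 685 bp
  6550 − 3675 = 2875 bp
  7680 − 6550 = 1130 bp
  8371 − 7680 = 691 bp
  10760 − 8371 = 2389 bp
  wrap: 11304 − 10760 + 2990 = 3534 bp
Sorted largest to smallest: 3534, 2875, 2389, 1130, 691, 685 bp.

3534, 2875, 2389, 1130, 691, 685 bp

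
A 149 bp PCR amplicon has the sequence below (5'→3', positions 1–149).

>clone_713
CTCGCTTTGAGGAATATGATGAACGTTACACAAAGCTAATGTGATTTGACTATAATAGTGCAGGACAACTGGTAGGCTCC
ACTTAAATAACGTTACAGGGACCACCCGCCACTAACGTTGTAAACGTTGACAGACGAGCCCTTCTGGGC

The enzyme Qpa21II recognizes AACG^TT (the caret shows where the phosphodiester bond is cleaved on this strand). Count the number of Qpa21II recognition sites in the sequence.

AACGTT occurs starting at positions 22, 89, 114, 123.
Qpa21II cuts at 4 sites.

4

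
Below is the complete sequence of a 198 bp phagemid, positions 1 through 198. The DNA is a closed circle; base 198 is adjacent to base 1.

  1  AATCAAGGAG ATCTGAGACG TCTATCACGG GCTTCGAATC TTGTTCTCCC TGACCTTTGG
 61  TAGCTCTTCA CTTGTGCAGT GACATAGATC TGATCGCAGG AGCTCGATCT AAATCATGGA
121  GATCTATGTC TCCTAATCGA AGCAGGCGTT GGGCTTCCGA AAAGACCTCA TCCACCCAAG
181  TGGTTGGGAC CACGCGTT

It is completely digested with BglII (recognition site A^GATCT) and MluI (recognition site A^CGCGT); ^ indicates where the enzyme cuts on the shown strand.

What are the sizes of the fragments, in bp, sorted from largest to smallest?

BglII sites (AGATCT) start at positions 9, 86, 120.
BglII cuts after the first base of each site, so after positions 9, 86, 120.
The MluI site (ACGCGT) starts at position 192.
MluI cuts after the first base of each site, so after position 192.
Combined cut positions: 9, 86, 120, 192.
Circular molecule, 4 cuts → 4 fragments:
  10–86 → 77 bp
  87–120 → 34 bp
  121–192 → 72 bp
  193–198 then 1–9 → 6 + 9 = 15 bp
Sorted largest to smallest: 77, 72, 34, 15 bp.

77, 72, 34, 15 bp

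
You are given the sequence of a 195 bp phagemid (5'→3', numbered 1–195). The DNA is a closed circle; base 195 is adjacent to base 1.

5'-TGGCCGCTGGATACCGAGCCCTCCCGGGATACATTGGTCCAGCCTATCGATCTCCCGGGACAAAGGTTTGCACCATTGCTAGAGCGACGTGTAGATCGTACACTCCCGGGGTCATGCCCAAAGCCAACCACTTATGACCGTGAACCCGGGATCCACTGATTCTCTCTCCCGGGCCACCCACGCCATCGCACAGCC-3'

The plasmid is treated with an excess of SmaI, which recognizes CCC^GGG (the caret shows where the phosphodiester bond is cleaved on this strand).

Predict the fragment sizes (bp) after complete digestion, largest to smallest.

SmaI sites (CCCGGG) start at positions 23, 54, 105, 145, 168.
SmaI cuts after base 3 of each site, so after positions 25, 56, 107, 147, 170.
Circular molecule, 5 cuts → 5 fragments:
  26–56 → 31 bp
  57–107 → 51 bp
  108–147 → 40 bp
  148–170 → 23 bp
  171–195 then 1–25 → 25 + 25 = 50 bp
Sorted largest to smallest: 51, 50, 40, 31, 23 bp.

51, 50, 40, 31, 23 bp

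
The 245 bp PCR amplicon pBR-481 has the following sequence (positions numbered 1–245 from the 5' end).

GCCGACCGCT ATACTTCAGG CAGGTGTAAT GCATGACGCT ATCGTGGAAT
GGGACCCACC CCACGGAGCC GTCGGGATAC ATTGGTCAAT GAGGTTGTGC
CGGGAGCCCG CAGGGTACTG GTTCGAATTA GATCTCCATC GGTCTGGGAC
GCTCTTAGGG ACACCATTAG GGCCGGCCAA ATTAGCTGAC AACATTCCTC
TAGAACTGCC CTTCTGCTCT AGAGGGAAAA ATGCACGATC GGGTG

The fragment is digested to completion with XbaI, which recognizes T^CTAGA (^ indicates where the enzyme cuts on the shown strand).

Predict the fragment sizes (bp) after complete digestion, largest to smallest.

XbaI sites (TCTAGA) start at positions 199, 218.
XbaI cuts after the first base of each site, so after positions 199, 218.
Linear molecule, 2 cuts → 3 fragments:
  1–199 → 199 bp
  200–218 → 19 bp
  219–245 → 27 bp
Sorted largest to smallest: 199, 27, 19 bp.

199, 27, 19 bp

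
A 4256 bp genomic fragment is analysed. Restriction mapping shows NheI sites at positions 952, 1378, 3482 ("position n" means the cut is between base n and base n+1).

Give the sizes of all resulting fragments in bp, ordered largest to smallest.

Linear molecule, 3 cuts → 4 fragments:
  952 − 0 = 952 bp
  1378 − 952 = 426 bp
  3482 − 1378 = 2104 bp
  4256 − 3482 = 774 bp
Sorted largest to smallest: 2104, 952, 774, 426 bp.

2104, 952, 774, 426 bp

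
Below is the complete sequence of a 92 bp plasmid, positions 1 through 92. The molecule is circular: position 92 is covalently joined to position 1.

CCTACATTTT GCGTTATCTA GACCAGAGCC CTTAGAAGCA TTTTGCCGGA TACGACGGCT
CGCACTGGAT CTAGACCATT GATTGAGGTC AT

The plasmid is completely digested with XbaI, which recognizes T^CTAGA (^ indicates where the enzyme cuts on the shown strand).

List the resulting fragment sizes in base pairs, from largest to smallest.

53, 39 bp

XbaI sites (TCTAGA) start at positions 17, 70.
XbaI cuts after the first base of each site, so after positions 17, 70.
Circular molecule, 2 cuts → 2 fragments:
  18–70 → 53 bp
  71–92 then 1–17 → 22 + 17 = 39 bp
Sorted largest to smallest: 53, 39 bp.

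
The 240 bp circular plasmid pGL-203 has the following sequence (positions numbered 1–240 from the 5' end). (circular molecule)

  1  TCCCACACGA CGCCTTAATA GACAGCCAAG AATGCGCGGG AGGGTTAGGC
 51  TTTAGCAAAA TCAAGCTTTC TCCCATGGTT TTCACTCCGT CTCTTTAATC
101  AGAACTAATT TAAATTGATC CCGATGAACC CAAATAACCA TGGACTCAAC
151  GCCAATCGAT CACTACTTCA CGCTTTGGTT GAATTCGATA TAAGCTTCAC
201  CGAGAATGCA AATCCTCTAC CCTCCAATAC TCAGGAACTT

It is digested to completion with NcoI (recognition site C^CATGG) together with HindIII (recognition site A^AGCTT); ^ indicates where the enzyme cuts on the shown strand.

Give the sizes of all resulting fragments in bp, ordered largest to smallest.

NcoI sites (CCATGG) start at positions 73, 138.
NcoI cuts after the first base of each site, so after positions 73, 138.
HindIII sites (AAGCTT) start at positions 63, 192.
HindIII cuts after the first base of each site, so after positions 63, 192.
Combined cut positions: 63, 73, 138, 192.
Circular molecule, 4 cuts → 4 fragments:
  64–73 → 10 bp
  74–138 → 65 bp
  139–192 → 54 bp
  193–240 then 1–63 → 48 + 63 = 111 bp
Sorted largest to smallest: 111, 65, 54, 10 bp.

111, 65, 54, 10 bp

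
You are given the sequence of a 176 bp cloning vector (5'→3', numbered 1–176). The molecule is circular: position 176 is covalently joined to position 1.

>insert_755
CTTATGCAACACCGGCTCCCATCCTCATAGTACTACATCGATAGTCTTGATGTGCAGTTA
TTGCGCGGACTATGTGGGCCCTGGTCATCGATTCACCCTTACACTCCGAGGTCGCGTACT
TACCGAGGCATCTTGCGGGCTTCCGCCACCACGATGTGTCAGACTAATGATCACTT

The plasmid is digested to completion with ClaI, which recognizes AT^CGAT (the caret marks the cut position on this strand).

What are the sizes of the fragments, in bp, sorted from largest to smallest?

ClaI sites (ATCGAT) start at positions 37, 87.
ClaI cuts after base 2 of each site, so after positions 38, 88.
Circular molecule, 2 cuts → 2 fragments:
  39–88 → 50 bp
  89–176 then 1–38 → 88 + 38 = 126 bp
Sorted largest to smallest: 126, 50 bp.

126, 50 bp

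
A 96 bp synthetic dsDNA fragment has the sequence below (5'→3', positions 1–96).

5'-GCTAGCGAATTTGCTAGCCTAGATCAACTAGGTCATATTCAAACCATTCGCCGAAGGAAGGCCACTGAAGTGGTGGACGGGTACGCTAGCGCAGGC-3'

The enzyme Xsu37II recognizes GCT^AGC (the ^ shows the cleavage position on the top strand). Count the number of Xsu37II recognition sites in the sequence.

3

GCTAGC occurs starting at positions 1, 13, 85.
Xsu37II cuts at 3 sites.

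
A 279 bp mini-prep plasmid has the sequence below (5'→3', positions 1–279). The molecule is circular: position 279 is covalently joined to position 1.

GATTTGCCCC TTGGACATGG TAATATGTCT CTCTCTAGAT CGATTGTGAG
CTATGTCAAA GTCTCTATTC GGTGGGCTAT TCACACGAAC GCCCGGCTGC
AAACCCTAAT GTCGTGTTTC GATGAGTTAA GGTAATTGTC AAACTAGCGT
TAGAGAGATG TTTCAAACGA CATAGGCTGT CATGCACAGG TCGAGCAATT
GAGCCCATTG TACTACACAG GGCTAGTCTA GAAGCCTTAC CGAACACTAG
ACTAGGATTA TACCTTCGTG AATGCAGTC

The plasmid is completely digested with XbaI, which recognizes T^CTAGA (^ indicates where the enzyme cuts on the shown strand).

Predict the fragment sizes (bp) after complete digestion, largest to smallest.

193, 86 bp

XbaI sites (TCTAGA) start at positions 34, 227.
XbaI cuts after the first base of each site, so after positions 34, 227.
Circular molecule, 2 cuts → 2 fragments:
  35–227 → 193 bp
  228–279 then 1–34 → 52 + 34 = 86 bp
Sorted largest to smallest: 193, 86 bp.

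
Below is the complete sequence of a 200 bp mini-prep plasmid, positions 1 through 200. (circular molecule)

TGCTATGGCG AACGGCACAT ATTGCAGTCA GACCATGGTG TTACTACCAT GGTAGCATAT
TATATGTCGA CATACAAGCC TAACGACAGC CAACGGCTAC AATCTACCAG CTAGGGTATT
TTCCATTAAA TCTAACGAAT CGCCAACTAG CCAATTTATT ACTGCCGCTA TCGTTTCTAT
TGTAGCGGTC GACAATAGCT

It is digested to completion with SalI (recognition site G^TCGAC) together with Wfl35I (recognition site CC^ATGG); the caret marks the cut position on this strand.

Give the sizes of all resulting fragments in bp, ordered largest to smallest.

SalI sites (GTCGAC) start at positions 66, 188.
SalI cuts after the first base of each site, so after positions 66, 188.
Wfl35I sites (CCATGG) start at positions 33, 47.
Wfl35I cuts after base 2 of each site, so after positions 34, 48.
Combined cut positions: 34, 48, 66, 188.
Circular molecule, 4 cuts → 4 fragments:
  35–48 → 14 bp
  49–66 → 18 bp
  67–188 → 122 bp
  189–200 then 1–34 → 12 + 34 = 46 bp
Sorted largest to smallest: 122, 46, 18, 14 bp.

122, 46, 18, 14 bp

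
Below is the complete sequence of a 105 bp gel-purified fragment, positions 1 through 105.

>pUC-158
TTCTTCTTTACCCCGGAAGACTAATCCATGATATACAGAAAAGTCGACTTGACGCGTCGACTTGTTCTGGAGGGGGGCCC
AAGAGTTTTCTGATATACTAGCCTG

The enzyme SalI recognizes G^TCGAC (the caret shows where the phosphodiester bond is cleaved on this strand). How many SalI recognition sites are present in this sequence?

GTCGAC occurs starting at positions 43, 56.
SalI cuts at 2 sites.

2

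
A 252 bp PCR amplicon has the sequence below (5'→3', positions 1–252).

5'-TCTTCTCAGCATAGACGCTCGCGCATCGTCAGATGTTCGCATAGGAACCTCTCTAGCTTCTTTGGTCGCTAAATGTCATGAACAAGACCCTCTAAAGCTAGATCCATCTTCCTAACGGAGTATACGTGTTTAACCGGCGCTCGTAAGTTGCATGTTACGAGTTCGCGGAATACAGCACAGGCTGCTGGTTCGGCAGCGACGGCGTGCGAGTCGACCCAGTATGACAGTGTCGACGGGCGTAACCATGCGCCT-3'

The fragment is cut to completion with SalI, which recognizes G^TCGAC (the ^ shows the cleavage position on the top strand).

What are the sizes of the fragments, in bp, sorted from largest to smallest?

SalI sites (GTCGAC) start at positions 210, 229.
SalI cuts after the first base of each site, so after positions 210, 229.
Linear molecule, 2 cuts → 3 fragments:
  1–210 → 210 bp
  211–229 → 19 bp
  230–252 → 23 bp
Sorted largest to smallest: 210, 23, 19 bp.

210, 23, 19 bp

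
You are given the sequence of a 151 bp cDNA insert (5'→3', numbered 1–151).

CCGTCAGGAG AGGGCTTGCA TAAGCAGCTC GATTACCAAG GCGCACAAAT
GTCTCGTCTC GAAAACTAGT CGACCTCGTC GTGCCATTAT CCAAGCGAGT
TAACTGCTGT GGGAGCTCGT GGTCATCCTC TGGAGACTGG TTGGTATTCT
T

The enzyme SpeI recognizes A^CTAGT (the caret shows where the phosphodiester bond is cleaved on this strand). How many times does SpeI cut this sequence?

1

ACTAGT occurs starting at position 65.
SpeI cuts at 1 site.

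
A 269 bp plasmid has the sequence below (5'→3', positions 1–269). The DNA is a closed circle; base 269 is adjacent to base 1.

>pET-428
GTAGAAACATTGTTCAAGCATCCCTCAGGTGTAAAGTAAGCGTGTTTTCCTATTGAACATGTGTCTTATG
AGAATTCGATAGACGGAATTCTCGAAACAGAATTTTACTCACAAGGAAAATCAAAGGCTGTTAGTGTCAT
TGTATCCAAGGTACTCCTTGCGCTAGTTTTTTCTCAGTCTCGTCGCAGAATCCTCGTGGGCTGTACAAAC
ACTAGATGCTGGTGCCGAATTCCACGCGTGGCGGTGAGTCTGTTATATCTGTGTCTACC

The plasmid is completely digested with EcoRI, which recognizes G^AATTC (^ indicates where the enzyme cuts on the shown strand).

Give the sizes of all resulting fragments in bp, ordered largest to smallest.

EcoRI sites (GAATTC) start at positions 72, 86, 227.
EcoRI cuts after the first base of each site, so after positions 72, 86, 227.
Circular molecule, 3 cuts → 3 fragments:
  73–86 → 14 bp
  87–227 → 141 bp
  228–269 then 1–72 → 42 + 72 = 114 bp
Sorted largest to smallest: 141, 114, 14 bp.

141, 114, 14 bp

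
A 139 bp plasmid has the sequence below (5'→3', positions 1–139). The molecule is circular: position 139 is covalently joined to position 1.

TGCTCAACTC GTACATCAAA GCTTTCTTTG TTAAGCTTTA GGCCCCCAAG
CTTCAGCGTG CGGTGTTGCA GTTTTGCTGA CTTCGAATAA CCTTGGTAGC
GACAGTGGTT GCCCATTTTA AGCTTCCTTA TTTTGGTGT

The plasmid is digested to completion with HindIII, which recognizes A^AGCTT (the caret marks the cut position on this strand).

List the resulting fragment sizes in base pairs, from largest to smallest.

HindIII sites (AAGCTT) start at positions 19, 33, 48, 120.
HindIII cuts after the first base of each site, so after positions 19, 33, 48, 120.
Circular molecule, 4 cuts → 4 fragments:
  20–33 → 14 bp
  34–48 → 15 bp
  49–120 → 72 bp
  121–139 then 1–19 → 19 + 19 = 38 bp
Sorted largest to smallest: 72, 38, 15, 14 bp.

72, 38, 15, 14 bp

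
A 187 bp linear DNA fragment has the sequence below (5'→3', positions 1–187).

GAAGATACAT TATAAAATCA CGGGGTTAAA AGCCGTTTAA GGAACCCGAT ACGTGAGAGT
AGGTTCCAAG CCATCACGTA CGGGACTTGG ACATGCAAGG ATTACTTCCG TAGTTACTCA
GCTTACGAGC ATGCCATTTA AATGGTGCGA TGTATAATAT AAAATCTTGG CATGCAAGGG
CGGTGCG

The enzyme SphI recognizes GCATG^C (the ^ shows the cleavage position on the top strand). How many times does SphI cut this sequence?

2

GCATGC occurs starting at positions 129, 170.
SphI cuts at 2 sites.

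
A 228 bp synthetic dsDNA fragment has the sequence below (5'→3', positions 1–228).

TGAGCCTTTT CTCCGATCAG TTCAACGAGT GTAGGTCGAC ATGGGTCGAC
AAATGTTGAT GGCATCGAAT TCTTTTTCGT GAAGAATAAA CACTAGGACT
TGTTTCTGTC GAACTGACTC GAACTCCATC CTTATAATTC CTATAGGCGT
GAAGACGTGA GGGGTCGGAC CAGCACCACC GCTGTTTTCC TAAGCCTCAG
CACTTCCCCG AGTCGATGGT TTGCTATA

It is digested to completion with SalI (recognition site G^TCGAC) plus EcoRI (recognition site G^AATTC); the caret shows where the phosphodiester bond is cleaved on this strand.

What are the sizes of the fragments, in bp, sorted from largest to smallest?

161, 35, 22, 10 bp

SalI sites (GTCGAC) start at positions 35, 45.
SalI cuts after the first base of each site, so after positions 35, 45.
The EcoRI site (GAATTC) starts at position 67.
EcoRI cuts after the first base of each site, so after position 67.
Combined cut positions: 35, 45, 67.
Linear molecule, 3 cuts → 4 fragments:
  1–35 → 35 bp
  36–45 → 10 bp
  46–67 → 22 bp
  68–228 → 161 bp
Sorted largest to smallest: 161, 35, 22, 10 bp.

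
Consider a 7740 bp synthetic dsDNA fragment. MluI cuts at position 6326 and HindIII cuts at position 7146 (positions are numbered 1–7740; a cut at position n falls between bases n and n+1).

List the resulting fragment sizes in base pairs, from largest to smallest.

6326, 820, 594 bp

Combined cut positions (sorted): 6326, 7146.
Linear molecule, 2 cuts → 3 fragments:
  6326 − 0 = 6326 bp
  7146 − 6326 = 820 bp
  7740 − 7146 = 594 bp
Sorted largest to smallest: 6326, 820, 594 bp.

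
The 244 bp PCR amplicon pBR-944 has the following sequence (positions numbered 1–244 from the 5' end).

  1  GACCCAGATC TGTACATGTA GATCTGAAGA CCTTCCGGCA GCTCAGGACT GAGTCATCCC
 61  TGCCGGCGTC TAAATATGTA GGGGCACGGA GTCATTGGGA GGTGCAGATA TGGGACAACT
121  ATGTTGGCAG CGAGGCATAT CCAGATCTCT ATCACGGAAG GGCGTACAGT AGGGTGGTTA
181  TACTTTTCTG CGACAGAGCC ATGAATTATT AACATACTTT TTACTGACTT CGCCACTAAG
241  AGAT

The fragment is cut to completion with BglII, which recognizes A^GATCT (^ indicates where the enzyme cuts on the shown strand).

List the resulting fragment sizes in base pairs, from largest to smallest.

123, 101, 14, 6 bp

BglII sites (AGATCT) start at positions 6, 20, 143.
BglII cuts after the first base of each site, so after positions 6, 20, 143.
Linear molecule, 3 cuts → 4 fragments:
  1–6 → 6 bp
  7–20 → 14 bp
  21–143 → 123 bp
  144–244 → 101 bp
Sorted largest to smallest: 123, 101, 14, 6 bp.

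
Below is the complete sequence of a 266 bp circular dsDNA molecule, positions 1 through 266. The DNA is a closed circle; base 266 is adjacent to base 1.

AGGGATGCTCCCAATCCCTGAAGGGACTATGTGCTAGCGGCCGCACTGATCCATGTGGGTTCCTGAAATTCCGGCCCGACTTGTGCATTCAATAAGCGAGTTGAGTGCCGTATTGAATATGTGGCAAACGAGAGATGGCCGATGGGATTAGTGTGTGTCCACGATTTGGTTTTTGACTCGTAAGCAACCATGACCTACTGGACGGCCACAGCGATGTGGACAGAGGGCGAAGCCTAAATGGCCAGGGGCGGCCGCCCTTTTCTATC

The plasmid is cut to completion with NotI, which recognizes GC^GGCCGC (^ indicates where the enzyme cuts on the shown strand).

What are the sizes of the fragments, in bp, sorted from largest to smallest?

NotI sites (GCGGCCGC) start at positions 37, 248.
NotI cuts after base 2 of each site, so after positions 38, 249.
Circular molecule, 2 cuts → 2 fragments:
  39–249 → 211 bp
  250–266 then 1–38 → 17 + 38 = 55 bp
Sorted largest to smallest: 211, 55 bp.

211, 55 bp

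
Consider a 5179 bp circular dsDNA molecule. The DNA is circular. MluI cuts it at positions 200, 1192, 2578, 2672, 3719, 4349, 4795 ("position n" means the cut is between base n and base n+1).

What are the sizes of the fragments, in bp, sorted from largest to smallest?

Circular molecule, 7 cuts → 7 fragments:
  1192 − 200 = 992 bp
  2578 − 1192 = 1386 bp
  2672 − 2578 = 94 bp
  3719 − 2672 = 1047 bp
  4349 − 3719 = 630 bp
  4795 − 4349 = 446 bp
  wrap: 5179 − 4795 + 200 = 584 bp
Sorted largest to smallest: 1386, 1047, 992, 630, 584, 446, 94 bp.

1386, 1047, 992, 630, 584, 446, 94 bp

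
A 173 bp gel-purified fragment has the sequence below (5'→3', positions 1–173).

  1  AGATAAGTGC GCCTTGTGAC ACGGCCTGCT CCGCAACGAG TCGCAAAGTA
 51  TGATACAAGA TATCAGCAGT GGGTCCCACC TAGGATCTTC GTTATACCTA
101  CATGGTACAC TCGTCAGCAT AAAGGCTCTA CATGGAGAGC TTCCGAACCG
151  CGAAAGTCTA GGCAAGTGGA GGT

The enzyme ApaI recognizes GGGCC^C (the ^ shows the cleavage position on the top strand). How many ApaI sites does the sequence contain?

0

No occurrence of GGGCCC is present in the sequence.
ApaI does not cut: 0 sites.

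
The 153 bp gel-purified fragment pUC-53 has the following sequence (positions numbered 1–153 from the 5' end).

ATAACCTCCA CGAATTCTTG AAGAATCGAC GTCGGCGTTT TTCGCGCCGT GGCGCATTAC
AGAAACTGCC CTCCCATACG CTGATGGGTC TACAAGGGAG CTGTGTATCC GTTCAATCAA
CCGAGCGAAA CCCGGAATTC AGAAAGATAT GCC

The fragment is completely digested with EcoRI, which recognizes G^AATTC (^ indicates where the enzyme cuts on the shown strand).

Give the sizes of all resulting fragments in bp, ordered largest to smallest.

EcoRI sites (GAATTC) start at positions 12, 135.
EcoRI cuts after the first base of each site, so after positions 12, 135.
Linear molecule, 2 cuts → 3 fragments:
  1–12 → 12 bp
  13–135 → 123 bp
  136–153 → 18 bp
Sorted largest to smallest: 123, 18, 12 bp.

123, 18, 12 bp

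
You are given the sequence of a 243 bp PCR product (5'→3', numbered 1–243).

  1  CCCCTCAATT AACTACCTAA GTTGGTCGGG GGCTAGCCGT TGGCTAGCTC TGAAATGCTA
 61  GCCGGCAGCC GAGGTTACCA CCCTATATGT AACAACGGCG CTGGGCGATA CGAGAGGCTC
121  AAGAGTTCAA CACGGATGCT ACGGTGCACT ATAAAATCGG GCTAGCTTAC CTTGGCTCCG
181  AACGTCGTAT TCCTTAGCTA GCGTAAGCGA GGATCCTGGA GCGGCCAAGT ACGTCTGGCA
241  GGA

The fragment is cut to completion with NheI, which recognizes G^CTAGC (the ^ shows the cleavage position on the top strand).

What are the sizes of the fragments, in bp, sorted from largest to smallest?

NheI sites (GCTAGC) start at positions 32, 43, 57, 161, 197.
NheI cuts after the first base of each site, so after positions 32, 43, 57, 161, 197.
Linear molecule, 5 cuts → 6 fragments:
  1–32 → 32 bp
  33–43 → 11 bp
  44–57 → 14 bp
  58–161 → 104 bp
  162–197 → 36 bp
  198–243 → 46 bp
Sorted largest to smallest: 104, 46, 36, 32, 14, 11 bp.

104, 46, 36, 32, 14, 11 bp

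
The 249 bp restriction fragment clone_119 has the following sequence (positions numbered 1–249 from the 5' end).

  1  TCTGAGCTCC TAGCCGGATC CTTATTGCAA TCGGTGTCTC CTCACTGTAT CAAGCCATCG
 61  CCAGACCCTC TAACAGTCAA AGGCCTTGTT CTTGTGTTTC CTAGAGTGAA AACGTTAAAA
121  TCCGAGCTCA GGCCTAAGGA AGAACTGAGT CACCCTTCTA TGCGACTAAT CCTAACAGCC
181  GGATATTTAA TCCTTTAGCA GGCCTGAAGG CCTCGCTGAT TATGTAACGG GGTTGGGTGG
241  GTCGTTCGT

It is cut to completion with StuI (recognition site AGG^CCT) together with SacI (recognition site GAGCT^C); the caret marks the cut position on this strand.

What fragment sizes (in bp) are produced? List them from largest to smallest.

75, 70, 45, 39, 8, 8, 4 bp

StuI sites (AGGCCT) start at positions 81, 130, 200, 208.
StuI cuts after base 3 of each site, so after positions 83, 132, 202, 210.
SacI sites (GAGCTC) start at positions 4, 124.
SacI cuts after base 5 of each site (before the last base), so after positions 8, 128.
Combined cut positions: 8, 83, 128, 132, 202, 210.
Linear molecule, 6 cuts → 7 fragments:
  1–8 → 8 bp
  9–83 → 75 bp
  84–128 → 45 bp
  129–132 → 4 bp
  133–202 → 70 bp
  203–210 → 8 bp
  211–249 → 39 bp
Sorted largest to smallest: 75, 70, 45, 39, 8, 8, 4 bp.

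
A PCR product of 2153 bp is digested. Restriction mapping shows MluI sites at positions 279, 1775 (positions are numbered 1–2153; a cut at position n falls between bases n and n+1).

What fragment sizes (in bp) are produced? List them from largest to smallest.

Linear molecule, 2 cuts → 3 fragments:
  279 − 0 = 279 bp
  1775 − 279 = 1496 bp
  2153 − 1775 = 378 bp
Sorted largest to smallest: 1496, 378, 279 bp.

1496, 378, 279 bp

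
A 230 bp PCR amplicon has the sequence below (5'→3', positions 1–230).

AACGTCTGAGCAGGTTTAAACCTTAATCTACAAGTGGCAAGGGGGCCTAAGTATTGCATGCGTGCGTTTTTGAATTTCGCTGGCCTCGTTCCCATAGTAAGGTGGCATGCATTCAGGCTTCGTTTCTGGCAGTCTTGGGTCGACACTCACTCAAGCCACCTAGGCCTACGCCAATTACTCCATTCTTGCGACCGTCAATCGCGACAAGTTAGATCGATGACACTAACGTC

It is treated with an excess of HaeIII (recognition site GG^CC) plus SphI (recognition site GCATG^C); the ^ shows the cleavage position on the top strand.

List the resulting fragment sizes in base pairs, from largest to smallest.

HaeIII sites (GGCC) start at positions 44, 82, 163.
HaeIII cuts after base 2 of each site, so after positions 45, 83, 164.
SphI sites (GCATGC) start at positions 56, 105.
SphI cuts after base 5 of each site (before the last base), so after positions 60, 109.
Combined cut positions: 45, 60, 83, 109, 164.
Linear molecule, 5 cuts → 6 fragments:
  1–45 → 45 bp
  46–60 → 15 bp
  61–83 → 23 bp
  84–109 → 26 bp
  110–164 → 55 bp
  165–230 → 66 bp
Sorted largest to smallest: 66, 55, 45, 26, 23, 15 bp.

66, 55, 45, 26, 23, 15 bp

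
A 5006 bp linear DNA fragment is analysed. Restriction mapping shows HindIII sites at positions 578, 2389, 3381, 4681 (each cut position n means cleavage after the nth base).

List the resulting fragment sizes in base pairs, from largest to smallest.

Linear molecule, 4 cuts → 5 fragments:
  578 − 0 = 578 bp
  2389 − 578 = 1811 bp
  3381 − 2389 = 992 bp
  4681 − 3381 = 1300 bp
  5006 − 4681 = 325 bp
Sorted largest to smallest: 1811, 1300, 992, 578, 325 bp.

1811, 1300, 992, 578, 325 bp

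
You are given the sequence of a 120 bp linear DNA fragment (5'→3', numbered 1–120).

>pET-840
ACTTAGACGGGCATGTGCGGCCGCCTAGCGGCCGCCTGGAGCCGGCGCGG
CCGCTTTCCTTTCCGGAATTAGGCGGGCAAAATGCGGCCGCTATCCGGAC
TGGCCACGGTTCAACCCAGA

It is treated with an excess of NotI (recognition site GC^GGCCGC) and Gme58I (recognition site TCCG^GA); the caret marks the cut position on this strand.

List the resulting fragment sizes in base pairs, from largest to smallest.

NotI sites (GCGGCCGC) start at positions 17, 28, 47, 84.
NotI cuts after base 2 of each site, so after positions 18, 29, 48, 85.
Gme58I sites (TCCGGA) start at positions 62, 94.
Gme58I cuts after base 4 of each site, so after positions 65, 97.
Combined cut positions: 18, 29, 48, 65, 85, 97.
Linear molecule, 6 cuts → 7 fragments:
  1–18 → 18 bp
  19–29 → 11 bp
  30–48 → 19 bp
  49–65 → 17 bp
  66–85 → 20 bp
  86–97 → 12 bp
  98–120 → 23 bp
Sorted largest to smallest: 23, 20, 19, 18, 17, 12, 11 bp.

23, 20, 19, 18, 17, 12, 11 bp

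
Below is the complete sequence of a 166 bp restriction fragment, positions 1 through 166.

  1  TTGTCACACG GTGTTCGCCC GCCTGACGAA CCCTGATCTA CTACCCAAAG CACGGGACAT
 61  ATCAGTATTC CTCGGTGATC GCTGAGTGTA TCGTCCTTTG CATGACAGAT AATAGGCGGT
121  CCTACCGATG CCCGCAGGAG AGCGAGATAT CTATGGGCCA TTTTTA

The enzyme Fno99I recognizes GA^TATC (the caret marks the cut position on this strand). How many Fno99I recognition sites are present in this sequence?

1

GATATC occurs starting at position 146.
Fno99I cuts at 1 site.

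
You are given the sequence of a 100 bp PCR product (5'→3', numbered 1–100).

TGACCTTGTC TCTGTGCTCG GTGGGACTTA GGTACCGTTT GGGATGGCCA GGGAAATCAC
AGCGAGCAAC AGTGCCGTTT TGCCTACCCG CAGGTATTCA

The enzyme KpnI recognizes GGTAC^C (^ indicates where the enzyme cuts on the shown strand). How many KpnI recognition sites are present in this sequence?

1

GGTACC occurs starting at position 31.
KpnI cuts at 1 site.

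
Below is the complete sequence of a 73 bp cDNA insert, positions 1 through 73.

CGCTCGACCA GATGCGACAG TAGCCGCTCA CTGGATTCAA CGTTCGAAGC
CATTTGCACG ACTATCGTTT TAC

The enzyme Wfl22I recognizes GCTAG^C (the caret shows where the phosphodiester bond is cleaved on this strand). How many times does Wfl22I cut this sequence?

No occurrence of GCTAGC is present in the sequence.
Wfl22I does not cut: 0 sites.

0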